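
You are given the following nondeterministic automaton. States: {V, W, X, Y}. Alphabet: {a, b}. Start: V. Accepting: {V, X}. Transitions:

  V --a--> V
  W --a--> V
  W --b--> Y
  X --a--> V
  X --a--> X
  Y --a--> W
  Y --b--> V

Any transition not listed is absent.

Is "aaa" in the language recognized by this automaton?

Yes

Start in {V}.
Read 'a': {V} → {V}.
Read 'a': {V} → {V}.
Read 'a': {V} → {V}.
The final set {V} contains the accepting state V.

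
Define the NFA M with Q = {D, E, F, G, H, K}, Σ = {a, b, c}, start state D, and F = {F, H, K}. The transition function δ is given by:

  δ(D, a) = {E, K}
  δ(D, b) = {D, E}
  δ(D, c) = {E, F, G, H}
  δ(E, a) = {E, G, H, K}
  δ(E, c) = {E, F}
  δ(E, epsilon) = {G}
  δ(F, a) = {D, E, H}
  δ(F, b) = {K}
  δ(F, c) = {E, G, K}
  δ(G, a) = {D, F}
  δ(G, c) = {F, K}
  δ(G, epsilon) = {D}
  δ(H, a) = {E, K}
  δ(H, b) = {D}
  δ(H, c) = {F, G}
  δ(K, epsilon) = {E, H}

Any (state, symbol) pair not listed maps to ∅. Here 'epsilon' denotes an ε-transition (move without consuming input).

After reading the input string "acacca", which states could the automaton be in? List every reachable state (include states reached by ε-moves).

{D, E, F, G, H, K}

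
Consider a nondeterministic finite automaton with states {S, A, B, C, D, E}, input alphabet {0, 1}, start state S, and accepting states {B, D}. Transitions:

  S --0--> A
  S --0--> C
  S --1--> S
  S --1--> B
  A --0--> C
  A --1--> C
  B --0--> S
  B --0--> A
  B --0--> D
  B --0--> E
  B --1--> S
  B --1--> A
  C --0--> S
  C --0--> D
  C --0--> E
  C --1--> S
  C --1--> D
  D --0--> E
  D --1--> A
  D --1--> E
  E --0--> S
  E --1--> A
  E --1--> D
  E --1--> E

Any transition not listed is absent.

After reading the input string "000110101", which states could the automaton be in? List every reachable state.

{S, A, B, C, D, E}

Start in {S}.
Read '0': {S} → {A, C}.
Read '0': {A, C} → {S, C, D, E}.
Read '0': {S, C, D, E} → {S, A, C, D, E}.
Read '1': {S, A, C, D, E} → {S, A, B, C, D, E}.
Read '1': {S, A, B, C, D, E} → {S, A, B, C, D, E}.
Read '0': {S, A, B, C, D, E} → {S, A, C, D, E}.
Read '1': {S, A, C, D, E} → {S, A, B, C, D, E}.
Read '0': {S, A, B, C, D, E} → {S, A, C, D, E}.
Read '1': {S, A, C, D, E} → {S, A, B, C, D, E}.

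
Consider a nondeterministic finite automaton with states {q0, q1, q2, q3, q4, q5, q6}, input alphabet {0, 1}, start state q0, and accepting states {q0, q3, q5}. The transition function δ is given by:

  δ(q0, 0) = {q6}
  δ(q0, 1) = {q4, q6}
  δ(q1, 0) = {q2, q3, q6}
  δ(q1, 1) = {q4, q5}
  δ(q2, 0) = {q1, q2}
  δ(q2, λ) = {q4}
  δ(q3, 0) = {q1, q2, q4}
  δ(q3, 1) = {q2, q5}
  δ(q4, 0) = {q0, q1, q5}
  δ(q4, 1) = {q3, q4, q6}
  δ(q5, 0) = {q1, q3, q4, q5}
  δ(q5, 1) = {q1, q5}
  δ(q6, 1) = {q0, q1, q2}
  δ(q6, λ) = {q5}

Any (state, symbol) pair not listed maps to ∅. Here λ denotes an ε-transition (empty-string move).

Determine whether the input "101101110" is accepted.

Yes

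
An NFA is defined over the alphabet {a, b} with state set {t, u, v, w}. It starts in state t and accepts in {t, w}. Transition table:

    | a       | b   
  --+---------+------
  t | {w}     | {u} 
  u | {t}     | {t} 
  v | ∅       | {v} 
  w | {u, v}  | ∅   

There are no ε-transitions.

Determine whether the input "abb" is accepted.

No

Start in {t}.
Read 'a': t→{w}; now {w}.
Read 'b': w→∅; now ∅.
The set is empty and remains empty for the remaining 1 symbol.
The final set ∅ contains no accepting state.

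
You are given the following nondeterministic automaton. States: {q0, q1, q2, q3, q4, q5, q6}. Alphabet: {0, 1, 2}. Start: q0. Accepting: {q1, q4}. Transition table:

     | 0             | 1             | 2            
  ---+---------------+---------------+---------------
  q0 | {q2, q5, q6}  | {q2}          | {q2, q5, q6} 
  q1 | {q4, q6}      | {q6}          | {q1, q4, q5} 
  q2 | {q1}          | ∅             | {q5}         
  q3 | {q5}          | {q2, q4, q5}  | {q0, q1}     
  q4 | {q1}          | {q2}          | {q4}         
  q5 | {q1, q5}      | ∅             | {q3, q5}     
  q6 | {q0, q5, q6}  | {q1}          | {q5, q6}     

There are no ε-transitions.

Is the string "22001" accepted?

Start in {q0}.
Read '2': q0→{q2, q5, q6}; now {q2, q5, q6}.
Read '2': q2→{q5}, q5→{q3, q5}, q6→{q5, q6}; now {q3, q5, q6}.
Read '0': q3→{q5}, q5→{q1, q5}, q6→{q0, q5, q6}; now {q0, q1, q5, q6}.
Read '0': q0→{q2, q5, q6}, q1→{q4, q6}, q5→{q1, q5}, q6→{q0, q5, q6}; now {q0, q1, q2, q4, q5, q6}.
Read '1': q0→{q2}, q1→{q6}, q2→∅, q4→{q2}, q5→∅, q6→{q1}; now {q1, q2, q6}.
The final set {q1, q2, q6} contains the accepting state q1.

Yes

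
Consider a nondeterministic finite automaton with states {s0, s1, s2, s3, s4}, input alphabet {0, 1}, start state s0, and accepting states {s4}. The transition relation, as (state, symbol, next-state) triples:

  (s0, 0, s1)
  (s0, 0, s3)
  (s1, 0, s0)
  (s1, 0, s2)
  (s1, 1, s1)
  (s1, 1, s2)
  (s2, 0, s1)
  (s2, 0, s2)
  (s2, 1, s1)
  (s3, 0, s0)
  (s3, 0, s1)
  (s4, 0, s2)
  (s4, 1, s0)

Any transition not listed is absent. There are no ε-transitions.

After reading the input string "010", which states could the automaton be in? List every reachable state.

{s0, s1, s2}

Start in {s0}.
Read '0': s0→{s1, s3}; now {s1, s3}.
Read '1': s1→{s1, s2}, s3→∅; now {s1, s2}.
Read '0': s1→{s0, s2}, s2→{s1, s2}; now {s0, s1, s2}.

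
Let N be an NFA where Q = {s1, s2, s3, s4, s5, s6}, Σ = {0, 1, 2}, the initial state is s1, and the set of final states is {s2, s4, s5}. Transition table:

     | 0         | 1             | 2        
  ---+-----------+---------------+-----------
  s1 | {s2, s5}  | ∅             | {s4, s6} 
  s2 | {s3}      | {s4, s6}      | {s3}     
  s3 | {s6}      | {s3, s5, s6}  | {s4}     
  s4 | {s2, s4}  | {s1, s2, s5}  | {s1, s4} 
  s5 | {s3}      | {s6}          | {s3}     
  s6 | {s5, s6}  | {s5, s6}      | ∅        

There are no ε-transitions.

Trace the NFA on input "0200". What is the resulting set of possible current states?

Start in {s1}.
Read '0': s1→{s2, s5}; now {s2, s5}.
Read '2': s2→{s3}, s5→{s3}; now {s3}.
Read '0': s3→{s6}; now {s6}.
Read '0': s6→{s5, s6}; now {s5, s6}.

{s5, s6}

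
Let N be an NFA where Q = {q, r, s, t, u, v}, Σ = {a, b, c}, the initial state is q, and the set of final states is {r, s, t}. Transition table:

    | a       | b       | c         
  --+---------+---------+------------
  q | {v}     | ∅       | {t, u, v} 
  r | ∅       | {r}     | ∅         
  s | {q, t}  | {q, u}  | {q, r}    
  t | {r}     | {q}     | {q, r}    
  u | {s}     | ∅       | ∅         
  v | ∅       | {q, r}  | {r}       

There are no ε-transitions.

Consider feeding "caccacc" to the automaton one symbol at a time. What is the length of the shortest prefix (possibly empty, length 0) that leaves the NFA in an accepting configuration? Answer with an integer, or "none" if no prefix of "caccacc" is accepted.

Start in {q}.
Read 'c': q→{t, u, v}; now {t, u, v}.
None of the earlier sets intersect F, but {t, u, v} does.

1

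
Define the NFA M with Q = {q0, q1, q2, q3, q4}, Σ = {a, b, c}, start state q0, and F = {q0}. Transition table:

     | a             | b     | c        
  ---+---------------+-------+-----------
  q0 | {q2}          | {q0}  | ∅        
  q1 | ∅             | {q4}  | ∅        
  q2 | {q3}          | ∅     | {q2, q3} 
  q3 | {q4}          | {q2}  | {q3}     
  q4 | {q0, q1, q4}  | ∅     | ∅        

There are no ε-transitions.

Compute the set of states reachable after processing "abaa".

Start in {q0}.
Read 'a': {q0} → {q2}.
Read 'b': {q2} → ∅.
The set is empty and remains empty for the remaining 2 symbols.

∅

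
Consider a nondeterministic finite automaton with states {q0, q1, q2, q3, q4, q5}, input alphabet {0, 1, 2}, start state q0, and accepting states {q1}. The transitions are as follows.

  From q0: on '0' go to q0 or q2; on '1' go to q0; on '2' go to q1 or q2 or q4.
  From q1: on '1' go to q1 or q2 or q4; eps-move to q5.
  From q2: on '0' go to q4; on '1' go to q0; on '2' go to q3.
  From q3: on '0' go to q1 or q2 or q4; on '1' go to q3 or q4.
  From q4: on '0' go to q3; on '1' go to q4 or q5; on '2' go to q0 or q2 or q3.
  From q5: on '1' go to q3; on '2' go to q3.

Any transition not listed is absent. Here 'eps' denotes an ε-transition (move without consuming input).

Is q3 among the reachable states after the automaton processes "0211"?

Start in {q0}.
Read '0': {q0} → {q0, q2}.
Read '2': {q0, q2} → {q1, q2, q3, q4, q5}.
Read '1': {q1, q2, q3, q4, q5} → {q0, q1, q2, q3, q4, q5}.
Read '1': {q0, q1, q2, q3, q4, q5} → {q0, q1, q2, q3, q4, q5}.
State q3 is in {q0, q1, q2, q3, q4, q5}.

Yes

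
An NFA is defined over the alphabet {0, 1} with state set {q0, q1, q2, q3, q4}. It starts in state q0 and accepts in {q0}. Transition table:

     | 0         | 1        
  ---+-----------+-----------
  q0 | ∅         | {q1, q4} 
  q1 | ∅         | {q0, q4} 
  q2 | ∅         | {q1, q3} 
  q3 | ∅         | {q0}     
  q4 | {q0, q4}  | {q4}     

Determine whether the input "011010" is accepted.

Start in {q0}.
Read '0': {q0} → ∅.
The set is empty and remains empty for the remaining 5 symbols.
The final set ∅ contains no accepting state.

No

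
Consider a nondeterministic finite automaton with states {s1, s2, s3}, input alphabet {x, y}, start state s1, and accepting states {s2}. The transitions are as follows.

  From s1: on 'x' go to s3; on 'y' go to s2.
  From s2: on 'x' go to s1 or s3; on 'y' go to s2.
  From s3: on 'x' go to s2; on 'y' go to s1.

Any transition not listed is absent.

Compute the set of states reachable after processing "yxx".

{s2, s3}

Start in {s1}.
Read 'y': s1→{s2}; now {s2}.
Read 'x': s2→{s1, s3}; now {s1, s3}.
Read 'x': s1→{s3}, s3→{s2}; now {s2, s3}.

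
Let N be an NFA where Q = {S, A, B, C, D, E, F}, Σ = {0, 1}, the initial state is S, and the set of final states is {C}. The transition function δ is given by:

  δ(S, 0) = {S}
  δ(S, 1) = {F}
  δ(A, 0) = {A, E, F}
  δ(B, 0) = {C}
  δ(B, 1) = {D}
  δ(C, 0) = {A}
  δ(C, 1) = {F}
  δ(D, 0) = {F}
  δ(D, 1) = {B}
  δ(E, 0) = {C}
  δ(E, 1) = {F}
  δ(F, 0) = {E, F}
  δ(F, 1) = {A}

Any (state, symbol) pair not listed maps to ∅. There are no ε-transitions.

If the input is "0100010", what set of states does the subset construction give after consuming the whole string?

{A, E, F}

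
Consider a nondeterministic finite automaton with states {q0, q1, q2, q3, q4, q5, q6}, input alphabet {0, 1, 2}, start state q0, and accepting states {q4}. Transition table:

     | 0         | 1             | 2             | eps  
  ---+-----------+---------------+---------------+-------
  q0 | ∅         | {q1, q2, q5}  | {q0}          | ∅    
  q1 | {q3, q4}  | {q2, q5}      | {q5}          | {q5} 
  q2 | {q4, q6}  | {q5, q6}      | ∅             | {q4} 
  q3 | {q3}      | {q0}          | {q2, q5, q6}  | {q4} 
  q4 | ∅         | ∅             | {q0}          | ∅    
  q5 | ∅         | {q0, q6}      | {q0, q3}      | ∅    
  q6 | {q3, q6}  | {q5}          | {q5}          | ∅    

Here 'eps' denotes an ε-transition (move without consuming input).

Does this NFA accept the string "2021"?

No

Start in {q0}.
Read '2': q0→{q0}; now {q0}.
Read '0': q0→∅; now ∅.
The set is empty and remains empty for the remaining 2 symbols.
The final set ∅ contains no accepting state.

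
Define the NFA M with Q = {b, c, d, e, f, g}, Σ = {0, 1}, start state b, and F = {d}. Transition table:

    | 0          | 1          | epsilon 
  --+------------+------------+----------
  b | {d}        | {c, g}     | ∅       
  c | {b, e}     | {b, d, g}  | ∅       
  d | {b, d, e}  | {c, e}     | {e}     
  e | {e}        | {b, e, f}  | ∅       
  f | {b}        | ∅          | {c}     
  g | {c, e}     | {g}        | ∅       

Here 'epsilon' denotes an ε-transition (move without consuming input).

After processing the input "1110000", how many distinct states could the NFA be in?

3

Start in {b}.
Read '1': b→{c, g}; now {c, g}.
Read '1': c→{b, d, g}, g→{g}; union {b, d, g}; ε-closure = {b, d, e, g}.
Read '1': b→{c, g}, d→{c, e}, e→{b, e, f}, g→{g}; now {b, c, e, f, g}.
Read '0': b→{d}, c→{b, e}, e→{e}, f→{b}, g→{c, e}; now {b, c, d, e}.
Read '0': b→{d}, c→{b, e}, d→{b, d, e}, e→{e}; now {b, d, e}.
Read '0': b→{d}, d→{b, d, e}, e→{e}; now {b, d, e}.
Read '0': b→{d}, d→{b, d, e}, e→{e}; now {b, d, e}.
That set has 3 states.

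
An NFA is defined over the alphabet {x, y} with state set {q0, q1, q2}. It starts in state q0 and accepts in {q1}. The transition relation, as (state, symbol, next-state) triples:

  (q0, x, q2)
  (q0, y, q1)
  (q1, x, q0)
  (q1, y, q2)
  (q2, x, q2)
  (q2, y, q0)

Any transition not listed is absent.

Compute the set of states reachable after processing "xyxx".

{q2}

Start in {q0}.
Read 'x': {q0} → {q2}.
Read 'y': {q2} → {q0}.
Read 'x': {q0} → {q2}.
Read 'x': {q2} → {q2}.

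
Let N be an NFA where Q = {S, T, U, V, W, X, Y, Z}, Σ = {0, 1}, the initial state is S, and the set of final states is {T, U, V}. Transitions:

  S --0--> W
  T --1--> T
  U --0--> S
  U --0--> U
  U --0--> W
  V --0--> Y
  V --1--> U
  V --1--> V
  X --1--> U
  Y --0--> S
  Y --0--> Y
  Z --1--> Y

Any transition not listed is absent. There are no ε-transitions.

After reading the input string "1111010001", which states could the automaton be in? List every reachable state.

∅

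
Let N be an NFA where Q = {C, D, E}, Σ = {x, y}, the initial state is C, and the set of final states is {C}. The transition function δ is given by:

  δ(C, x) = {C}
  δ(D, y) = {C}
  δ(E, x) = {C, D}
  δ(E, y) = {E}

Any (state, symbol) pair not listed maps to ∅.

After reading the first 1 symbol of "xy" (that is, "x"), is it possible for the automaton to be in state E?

No

Start in {C}.
Read 'x': C→{C}; now {C}.
State E is not in {C}.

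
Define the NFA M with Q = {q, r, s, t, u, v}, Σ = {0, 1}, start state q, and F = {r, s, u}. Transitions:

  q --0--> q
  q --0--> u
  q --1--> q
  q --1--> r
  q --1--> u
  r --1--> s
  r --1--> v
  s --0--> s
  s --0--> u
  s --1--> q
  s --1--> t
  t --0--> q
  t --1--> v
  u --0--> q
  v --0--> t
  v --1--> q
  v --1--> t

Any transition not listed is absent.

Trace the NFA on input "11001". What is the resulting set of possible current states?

Start in {q}.
Read '1': q→{q, r, u}; now {q, r, u}.
Read '1': q→{q, r, u}, r→{s, v}, u→∅; now {q, r, s, u, v}.
Read '0': q→{q, u}, r→∅, s→{s, u}, u→{q}, v→{t}; now {q, s, t, u}.
Read '0': q→{q, u}, s→{s, u}, t→{q}, u→{q}; now {q, s, u}.
Read '1': q→{q, r, u}, s→{q, t}, u→∅; now {q, r, t, u}.

{q, r, t, u}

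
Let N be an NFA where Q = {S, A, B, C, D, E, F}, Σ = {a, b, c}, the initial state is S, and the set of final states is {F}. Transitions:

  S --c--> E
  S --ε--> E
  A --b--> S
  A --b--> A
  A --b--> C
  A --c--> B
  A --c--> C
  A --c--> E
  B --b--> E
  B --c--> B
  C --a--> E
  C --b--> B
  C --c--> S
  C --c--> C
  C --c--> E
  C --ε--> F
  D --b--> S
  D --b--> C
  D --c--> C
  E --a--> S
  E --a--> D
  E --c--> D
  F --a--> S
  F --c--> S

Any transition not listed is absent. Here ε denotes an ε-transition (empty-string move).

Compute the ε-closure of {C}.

Begin with {C}.
ε-move C → F; add F.

{C, F}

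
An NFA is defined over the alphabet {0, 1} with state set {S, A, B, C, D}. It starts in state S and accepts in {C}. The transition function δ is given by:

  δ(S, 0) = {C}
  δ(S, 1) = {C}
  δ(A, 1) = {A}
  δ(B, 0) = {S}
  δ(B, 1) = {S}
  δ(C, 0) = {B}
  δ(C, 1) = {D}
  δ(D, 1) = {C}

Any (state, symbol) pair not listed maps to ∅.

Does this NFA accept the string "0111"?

No

Start in {S}.
Read '0': {S} → {C}.
Read '1': {C} → {D}.
Read '1': {D} → {C}.
Read '1': {C} → {D}.
The final set {D} contains no accepting state.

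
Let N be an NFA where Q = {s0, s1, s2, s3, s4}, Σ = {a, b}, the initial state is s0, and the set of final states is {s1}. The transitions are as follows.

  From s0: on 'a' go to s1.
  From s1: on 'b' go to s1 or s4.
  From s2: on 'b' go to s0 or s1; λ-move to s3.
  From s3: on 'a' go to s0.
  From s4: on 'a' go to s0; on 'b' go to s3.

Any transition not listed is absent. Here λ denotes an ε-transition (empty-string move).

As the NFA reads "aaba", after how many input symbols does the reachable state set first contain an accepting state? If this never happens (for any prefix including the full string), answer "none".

1

Start in {s0}.
Read 'a': s0→{s1}; now {s1}.
None of the earlier sets intersect F, but {s1} does.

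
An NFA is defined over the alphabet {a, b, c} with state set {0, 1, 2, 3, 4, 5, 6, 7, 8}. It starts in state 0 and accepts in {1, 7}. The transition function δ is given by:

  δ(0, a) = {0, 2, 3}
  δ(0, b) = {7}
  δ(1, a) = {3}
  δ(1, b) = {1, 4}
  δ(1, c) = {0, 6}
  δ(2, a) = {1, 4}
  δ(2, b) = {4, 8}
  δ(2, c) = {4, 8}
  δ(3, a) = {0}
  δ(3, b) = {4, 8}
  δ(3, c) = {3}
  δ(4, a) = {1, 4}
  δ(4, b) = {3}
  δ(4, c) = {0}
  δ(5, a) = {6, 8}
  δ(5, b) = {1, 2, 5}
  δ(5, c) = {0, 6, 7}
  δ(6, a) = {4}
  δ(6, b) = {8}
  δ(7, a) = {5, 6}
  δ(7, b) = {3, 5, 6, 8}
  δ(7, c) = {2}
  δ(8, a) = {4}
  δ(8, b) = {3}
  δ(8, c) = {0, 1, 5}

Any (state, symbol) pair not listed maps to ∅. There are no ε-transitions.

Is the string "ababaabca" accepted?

Start in {0}.
Read 'a': {0} → {0, 2, 3}.
Read 'b': {0, 2, 3} → {4, 7, 8}.
Read 'a': {4, 7, 8} → {1, 4, 5, 6}.
Read 'b': {1, 4, 5, 6} → {1, 2, 3, 4, 5, 8}.
Read 'a': {1, 2, 3, 4, 5, 8} → {0, 1, 3, 4, 6, 8}.
Read 'a': {0, 1, 3, 4, 6, 8} → {0, 1, 2, 3, 4}.
Read 'b': {0, 1, 2, 3, 4} → {1, 3, 4, 7, 8}.
Read 'c': {1, 3, 4, 7, 8} → {0, 1, 2, 3, 5, 6}.
Read 'a': {0, 1, 2, 3, 5, 6} → {0, 1, 2, 3, 4, 6, 8}.
The final set {0, 1, 2, 3, 4, 6, 8} contains the accepting state 1.

Yes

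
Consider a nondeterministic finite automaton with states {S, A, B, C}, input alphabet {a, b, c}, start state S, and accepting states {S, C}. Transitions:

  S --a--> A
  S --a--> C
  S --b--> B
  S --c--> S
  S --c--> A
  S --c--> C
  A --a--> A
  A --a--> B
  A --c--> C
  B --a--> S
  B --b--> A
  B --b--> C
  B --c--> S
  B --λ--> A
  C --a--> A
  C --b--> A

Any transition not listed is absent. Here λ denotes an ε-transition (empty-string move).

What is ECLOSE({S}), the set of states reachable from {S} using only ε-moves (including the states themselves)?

Begin with {S}.
No ε-moves leave this set, so the closure equals the set itself.

{S}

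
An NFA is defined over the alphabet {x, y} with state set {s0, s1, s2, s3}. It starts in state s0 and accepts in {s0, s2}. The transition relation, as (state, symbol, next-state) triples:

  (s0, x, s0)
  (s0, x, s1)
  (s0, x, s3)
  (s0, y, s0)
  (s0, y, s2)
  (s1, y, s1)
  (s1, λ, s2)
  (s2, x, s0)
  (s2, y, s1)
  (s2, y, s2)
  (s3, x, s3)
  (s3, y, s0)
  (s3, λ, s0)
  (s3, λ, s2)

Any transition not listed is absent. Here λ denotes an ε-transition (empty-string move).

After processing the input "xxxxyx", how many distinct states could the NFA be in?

4

Start in {s0}.
Read 'x': {s0} → {s0, s1, s2, s3}.
Read 'x': {s0, s1, s2, s3} → {s0, s1, s2, s3}.
Read 'x': {s0, s1, s2, s3} → {s0, s1, s2, s3}.
Read 'x': {s0, s1, s2, s3} → {s0, s1, s2, s3}.
Read 'y': {s0, s1, s2, s3} → {s0, s1, s2}.
Read 'x': {s0, s1, s2} → {s0, s1, s2, s3}.
That set has 4 states.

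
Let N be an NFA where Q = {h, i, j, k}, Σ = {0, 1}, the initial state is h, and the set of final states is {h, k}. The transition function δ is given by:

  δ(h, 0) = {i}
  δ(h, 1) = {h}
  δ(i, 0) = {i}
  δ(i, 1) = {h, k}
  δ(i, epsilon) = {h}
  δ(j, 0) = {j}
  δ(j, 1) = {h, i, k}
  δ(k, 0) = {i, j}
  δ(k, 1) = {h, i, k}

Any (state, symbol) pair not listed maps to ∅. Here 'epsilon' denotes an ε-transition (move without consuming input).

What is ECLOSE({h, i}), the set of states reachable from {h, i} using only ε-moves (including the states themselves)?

{h, i}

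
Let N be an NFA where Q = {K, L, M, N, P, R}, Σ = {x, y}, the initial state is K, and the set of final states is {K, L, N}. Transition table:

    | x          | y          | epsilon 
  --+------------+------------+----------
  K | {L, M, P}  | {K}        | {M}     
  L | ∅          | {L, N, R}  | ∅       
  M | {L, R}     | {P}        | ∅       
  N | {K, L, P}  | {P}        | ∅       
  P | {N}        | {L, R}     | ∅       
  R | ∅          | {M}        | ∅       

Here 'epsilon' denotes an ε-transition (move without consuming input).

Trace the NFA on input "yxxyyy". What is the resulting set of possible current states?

{K, L, M, N, P, R}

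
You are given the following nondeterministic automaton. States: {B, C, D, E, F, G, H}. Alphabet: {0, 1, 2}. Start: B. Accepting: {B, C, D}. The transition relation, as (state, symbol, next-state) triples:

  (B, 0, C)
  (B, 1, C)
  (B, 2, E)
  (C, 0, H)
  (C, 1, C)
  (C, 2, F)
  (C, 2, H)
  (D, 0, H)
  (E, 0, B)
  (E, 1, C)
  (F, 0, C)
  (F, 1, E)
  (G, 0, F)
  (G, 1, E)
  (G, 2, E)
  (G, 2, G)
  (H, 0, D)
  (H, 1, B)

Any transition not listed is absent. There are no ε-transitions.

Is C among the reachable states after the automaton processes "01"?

Start in {B}.
Read '0': B→{C}; now {C}.
Read '1': C→{C}; now {C}.
State C is in {C}.

Yes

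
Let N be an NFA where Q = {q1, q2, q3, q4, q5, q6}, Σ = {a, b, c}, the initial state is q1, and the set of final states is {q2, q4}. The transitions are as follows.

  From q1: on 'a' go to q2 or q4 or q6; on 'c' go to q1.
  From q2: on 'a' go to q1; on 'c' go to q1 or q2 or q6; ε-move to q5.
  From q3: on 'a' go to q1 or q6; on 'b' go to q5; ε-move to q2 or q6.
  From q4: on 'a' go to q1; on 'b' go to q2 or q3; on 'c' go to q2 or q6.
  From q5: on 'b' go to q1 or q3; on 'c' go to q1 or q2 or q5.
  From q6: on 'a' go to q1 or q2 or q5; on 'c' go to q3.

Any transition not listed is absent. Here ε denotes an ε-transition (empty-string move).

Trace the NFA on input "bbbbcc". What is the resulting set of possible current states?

Start in {q1}.
Read 'b': {q1} → ∅.
The set is empty and remains empty for the remaining 5 symbols.

∅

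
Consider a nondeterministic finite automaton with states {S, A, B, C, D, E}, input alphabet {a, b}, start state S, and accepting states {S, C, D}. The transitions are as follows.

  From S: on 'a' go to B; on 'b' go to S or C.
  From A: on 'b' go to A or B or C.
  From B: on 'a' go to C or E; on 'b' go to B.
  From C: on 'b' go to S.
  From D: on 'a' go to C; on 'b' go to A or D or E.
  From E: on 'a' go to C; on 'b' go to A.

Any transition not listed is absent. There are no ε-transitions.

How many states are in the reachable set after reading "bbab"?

1

Start in {S}.
Read 'b': {S} → {S, C}.
Read 'b': {S, C} → {S, C}.
Read 'a': {S, C} → {B}.
Read 'b': {B} → {B}.
That set has 1 state.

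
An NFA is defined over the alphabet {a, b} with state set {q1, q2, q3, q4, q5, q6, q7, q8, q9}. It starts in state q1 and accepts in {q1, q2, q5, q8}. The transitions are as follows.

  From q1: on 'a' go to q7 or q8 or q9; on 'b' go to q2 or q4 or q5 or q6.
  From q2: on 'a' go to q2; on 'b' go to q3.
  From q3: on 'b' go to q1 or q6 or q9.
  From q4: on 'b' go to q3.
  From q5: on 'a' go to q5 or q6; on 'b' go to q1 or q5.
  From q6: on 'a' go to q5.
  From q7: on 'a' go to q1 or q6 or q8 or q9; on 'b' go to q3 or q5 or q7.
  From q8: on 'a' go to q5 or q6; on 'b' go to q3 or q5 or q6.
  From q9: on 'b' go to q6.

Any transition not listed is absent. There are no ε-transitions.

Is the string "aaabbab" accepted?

Yes

Start in {q1}.
Read 'a': q1→{q7, q8, q9}; now {q7, q8, q9}.
Read 'a': q7→{q1, q6, q8, q9}, q8→{q5, q6}, q9→∅; now {q1, q5, q6, q8, q9}.
Read 'a': q1→{q7, q8, q9}, q5→{q5, q6}, q6→{q5}, q8→{q5, q6}, q9→∅; now {q5, q6, q7, q8, q9}.
Read 'b': q5→{q1, q5}, q6→∅, q7→{q3, q5, q7}, q8→{q3, q5, q6}, q9→{q6}; now {q1, q3, q5, q6, q7}.
Read 'b': q1→{q2, q4, q5, q6}, q3→{q1, q6, q9}, q5→{q1, q5}, q6→∅, q7→{q3, q5, q7}; now {q1, q2, q3, q4, q5, q6, q7, q9}.
Read 'a': q1→{q7, q8, q9}, q2→{q2}, q3→∅, q4→∅, q5→{q5, q6}, q6→{q5}, q7→{q1, q6, q8, q9}, q9→∅; now {q1, q2, q5, q6, q7, q8, q9}.
Read 'b': q1→{q2, q4, q5, q6}, q2→{q3}, q5→{q1, q5}, q6→∅, q7→{q3, q5, q7}, q8→{q3, q5, q6}, q9→{q6}; now {q1, q2, q3, q4, q5, q6, q7}.
The final set {q1, q2, q3, q4, q5, q6, q7} contains the accepting states q1, q2, q5.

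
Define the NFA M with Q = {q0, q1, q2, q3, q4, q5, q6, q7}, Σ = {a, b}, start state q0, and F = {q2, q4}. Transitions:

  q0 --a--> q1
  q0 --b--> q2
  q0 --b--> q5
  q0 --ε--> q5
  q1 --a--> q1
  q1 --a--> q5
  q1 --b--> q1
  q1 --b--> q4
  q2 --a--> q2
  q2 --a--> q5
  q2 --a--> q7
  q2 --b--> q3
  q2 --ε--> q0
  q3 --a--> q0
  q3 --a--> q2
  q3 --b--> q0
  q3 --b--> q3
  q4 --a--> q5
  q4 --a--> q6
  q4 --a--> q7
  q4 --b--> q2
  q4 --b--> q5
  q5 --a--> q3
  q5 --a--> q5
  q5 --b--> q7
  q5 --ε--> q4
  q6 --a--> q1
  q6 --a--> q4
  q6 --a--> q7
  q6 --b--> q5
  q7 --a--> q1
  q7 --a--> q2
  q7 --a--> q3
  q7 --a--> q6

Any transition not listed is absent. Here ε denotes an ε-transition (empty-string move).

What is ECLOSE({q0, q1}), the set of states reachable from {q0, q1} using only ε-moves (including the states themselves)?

{q0, q1, q4, q5}

Begin with {q0, q1}.
ε-move q0 → q5; add q5.
ε-move q5 → q4; add q4.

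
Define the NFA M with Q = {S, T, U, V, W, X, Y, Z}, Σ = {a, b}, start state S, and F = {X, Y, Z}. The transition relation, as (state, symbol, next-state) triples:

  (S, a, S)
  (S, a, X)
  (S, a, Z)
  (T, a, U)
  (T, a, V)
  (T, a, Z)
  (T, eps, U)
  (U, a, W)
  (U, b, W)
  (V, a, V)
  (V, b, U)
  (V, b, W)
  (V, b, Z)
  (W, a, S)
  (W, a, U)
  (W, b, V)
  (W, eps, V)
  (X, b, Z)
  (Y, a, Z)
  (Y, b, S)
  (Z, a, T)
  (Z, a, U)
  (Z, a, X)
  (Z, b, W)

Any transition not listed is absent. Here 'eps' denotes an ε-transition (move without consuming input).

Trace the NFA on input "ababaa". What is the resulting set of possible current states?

{S, U, V, W, X, Z}

Start in {S}.
Read 'a': {S} → {S, X, Z}.
Read 'b': {S, X, Z} → {V, W, Z}.
Read 'a': {V, W, Z} → {S, T, U, V, X}.
Read 'b': {S, T, U, V, X} → {U, V, W, Z}.
Read 'a': {U, V, W, Z} → {S, T, U, V, W, X}.
Read 'a': {S, T, U, V, W, X} → {S, U, V, W, X, Z}.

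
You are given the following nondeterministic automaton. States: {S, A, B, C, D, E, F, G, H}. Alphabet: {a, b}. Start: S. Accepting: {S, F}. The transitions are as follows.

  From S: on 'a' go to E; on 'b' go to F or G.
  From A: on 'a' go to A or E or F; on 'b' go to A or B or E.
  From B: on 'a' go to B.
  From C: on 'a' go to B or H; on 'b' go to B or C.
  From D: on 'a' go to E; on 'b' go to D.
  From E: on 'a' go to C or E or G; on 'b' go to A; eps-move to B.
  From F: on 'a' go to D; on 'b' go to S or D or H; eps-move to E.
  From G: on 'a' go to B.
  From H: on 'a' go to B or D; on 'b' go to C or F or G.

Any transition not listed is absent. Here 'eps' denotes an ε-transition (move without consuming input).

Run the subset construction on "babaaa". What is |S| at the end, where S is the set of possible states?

Start in {S}.
Read 'b': S→{F, G}; union {F, G}; ε-closure = {B, E, F, G}.
Read 'a': B→{B}, E→{C, E, G}, F→{D}, G→{B}; now {B, C, D, E, G}.
Read 'b': B→∅, C→{B, C}, D→{D}, E→{A}, G→∅; now {A, B, C, D}.
Read 'a': A→{A, E, F}, B→{B}, C→{B, H}, D→{E}; now {A, B, E, F, H}.
Read 'a': A→{A, E, F}, B→{B}, E→{C, E, G}, F→{D}, H→{B, D}; now {A, B, C, D, E, F, G}.
Read 'a': A→{A, E, F}, B→{B}, C→{B, H}, D→{E}, E→{C, E, G}, F→{D}, G→{B}; now {A, B, C, D, E, F, G, H}.
That set has 8 states.

8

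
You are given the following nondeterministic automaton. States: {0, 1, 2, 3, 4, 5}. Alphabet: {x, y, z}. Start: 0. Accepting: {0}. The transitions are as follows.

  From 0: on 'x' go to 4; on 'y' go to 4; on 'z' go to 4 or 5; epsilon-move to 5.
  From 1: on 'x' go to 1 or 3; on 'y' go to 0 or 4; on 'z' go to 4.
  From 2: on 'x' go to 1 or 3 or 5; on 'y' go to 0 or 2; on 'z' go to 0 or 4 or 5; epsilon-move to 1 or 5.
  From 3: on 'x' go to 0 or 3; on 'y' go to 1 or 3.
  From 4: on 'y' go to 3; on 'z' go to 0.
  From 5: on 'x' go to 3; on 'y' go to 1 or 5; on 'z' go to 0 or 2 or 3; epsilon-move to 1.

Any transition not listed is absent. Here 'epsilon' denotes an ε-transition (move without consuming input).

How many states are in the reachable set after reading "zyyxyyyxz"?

6

Start: ε-closure({0}) = {0, 1, 5}.
Read 'z': {0, 1, 5} → {0, 1, 2, 3, 4, 5}.
Read 'y': {0, 1, 2, 3, 4, 5} → {0, 1, 2, 3, 4, 5}.
Read 'y': {0, 1, 2, 3, 4, 5} → {0, 1, 2, 3, 4, 5}.
Read 'x': {0, 1, 2, 3, 4, 5} → {0, 1, 3, 4, 5}.
Read 'y': {0, 1, 3, 4, 5} → {0, 1, 3, 4, 5}.
Read 'y': {0, 1, 3, 4, 5} → {0, 1, 3, 4, 5}.
Read 'y': {0, 1, 3, 4, 5} → {0, 1, 3, 4, 5}.
Read 'x': {0, 1, 3, 4, 5} → {0, 1, 3, 4, 5}.
Read 'z': {0, 1, 3, 4, 5} → {0, 1, 2, 3, 4, 5}.
That set has 6 states.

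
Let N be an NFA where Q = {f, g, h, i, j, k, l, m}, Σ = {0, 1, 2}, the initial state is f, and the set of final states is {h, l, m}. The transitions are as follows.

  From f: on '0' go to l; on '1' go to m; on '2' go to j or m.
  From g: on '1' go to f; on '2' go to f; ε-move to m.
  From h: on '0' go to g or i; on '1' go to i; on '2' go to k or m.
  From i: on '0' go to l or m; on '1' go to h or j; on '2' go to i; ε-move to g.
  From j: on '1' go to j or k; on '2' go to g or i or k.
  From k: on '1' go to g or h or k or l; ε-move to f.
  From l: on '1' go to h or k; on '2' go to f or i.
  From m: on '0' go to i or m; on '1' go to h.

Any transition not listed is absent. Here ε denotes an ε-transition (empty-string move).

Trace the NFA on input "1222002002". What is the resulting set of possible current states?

∅

Start in {f}.
Read '1': {f} → {m}.
Read '2': {m} → ∅.
The set is empty and remains empty for the remaining 8 symbols.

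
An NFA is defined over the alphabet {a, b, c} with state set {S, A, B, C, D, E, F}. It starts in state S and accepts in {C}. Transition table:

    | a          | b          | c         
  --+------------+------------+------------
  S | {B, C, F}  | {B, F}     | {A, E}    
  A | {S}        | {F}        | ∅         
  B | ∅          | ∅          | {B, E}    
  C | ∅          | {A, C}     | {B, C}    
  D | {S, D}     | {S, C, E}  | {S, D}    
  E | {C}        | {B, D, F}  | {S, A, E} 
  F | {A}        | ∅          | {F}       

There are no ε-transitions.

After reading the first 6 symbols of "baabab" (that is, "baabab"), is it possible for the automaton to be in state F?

Yes

Start in {S}.
Read 'b': S→{B, F}; now {B, F}.
Read 'a': B→∅, F→{A}; now {A}.
Read 'a': A→{S}; now {S}.
Read 'b': S→{B, F}; now {B, F}.
Read 'a': B→∅, F→{A}; now {A}.
Read 'b': A→{F}; now {F}.
State F is in {F}.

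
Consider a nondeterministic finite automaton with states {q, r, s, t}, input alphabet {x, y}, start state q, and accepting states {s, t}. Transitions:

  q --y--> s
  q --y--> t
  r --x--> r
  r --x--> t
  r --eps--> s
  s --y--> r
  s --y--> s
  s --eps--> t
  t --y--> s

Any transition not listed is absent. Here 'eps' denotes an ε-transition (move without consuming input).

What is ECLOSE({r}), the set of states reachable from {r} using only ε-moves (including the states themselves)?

{r, s, t}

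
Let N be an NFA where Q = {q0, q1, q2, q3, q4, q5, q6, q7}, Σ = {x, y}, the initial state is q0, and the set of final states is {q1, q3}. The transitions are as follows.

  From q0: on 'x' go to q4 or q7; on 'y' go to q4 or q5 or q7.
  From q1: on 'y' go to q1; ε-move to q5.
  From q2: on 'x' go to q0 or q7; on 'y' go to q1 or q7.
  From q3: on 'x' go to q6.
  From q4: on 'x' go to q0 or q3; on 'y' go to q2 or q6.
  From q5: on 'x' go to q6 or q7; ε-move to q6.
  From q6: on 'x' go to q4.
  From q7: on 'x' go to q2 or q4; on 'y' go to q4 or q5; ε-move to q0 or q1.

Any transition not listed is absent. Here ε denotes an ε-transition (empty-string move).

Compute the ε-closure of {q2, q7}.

Begin with {q2, q7}.
ε-move q7 → q0; add q0.
ε-move q7 → q1; add q1.
ε-move q1 → q5; add q5.
ε-move q5 → q6; add q6.

{q0, q1, q2, q5, q6, q7}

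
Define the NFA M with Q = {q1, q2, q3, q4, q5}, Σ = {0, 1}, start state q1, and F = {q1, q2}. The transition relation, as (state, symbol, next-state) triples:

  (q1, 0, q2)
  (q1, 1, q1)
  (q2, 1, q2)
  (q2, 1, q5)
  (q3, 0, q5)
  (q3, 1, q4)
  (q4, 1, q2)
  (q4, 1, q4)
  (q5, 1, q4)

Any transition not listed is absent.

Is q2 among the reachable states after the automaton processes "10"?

Start in {q1}.
Read '1': {q1} → {q1}.
Read '0': {q1} → {q2}.
State q2 is in {q2}.

Yes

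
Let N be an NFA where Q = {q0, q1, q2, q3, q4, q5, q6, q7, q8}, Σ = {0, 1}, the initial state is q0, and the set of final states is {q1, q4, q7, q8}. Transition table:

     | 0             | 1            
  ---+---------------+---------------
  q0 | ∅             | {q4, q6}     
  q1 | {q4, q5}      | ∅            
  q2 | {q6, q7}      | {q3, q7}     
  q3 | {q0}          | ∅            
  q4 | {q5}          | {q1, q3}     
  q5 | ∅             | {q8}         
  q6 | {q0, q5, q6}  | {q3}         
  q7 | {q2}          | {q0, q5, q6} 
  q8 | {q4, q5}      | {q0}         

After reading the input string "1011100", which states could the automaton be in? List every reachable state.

Start in {q0}.
Read '1': q0→{q4, q6}; now {q4, q6}.
Read '0': q4→{q5}, q6→{q0, q5, q6}; now {q0, q5, q6}.
Read '1': q0→{q4, q6}, q5→{q8}, q6→{q3}; now {q3, q4, q6, q8}.
Read '1': q3→∅, q4→{q1, q3}, q6→{q3}, q8→{q0}; now {q0, q1, q3}.
Read '1': q0→{q4, q6}, q1→∅, q3→∅; now {q4, q6}.
Read '0': q4→{q5}, q6→{q0, q5, q6}; now {q0, q5, q6}.
Read '0': q0→∅, q5→∅, q6→{q0, q5, q6}; now {q0, q5, q6}.

{q0, q5, q6}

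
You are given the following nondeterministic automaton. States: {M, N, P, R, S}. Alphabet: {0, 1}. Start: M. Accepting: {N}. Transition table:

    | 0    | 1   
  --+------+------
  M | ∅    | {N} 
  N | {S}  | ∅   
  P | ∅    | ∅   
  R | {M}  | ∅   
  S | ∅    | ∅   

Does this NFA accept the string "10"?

No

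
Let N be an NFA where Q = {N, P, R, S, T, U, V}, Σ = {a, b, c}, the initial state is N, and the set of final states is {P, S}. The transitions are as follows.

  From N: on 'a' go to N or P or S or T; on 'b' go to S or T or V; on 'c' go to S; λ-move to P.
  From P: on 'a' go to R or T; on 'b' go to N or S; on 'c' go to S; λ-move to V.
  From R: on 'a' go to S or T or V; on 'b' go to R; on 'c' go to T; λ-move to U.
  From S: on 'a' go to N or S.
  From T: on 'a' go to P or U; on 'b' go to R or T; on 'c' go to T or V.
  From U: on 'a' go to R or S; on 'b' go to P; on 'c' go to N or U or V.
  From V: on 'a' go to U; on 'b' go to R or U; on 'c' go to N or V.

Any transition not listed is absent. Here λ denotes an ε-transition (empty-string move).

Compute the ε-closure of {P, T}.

{P, T, V}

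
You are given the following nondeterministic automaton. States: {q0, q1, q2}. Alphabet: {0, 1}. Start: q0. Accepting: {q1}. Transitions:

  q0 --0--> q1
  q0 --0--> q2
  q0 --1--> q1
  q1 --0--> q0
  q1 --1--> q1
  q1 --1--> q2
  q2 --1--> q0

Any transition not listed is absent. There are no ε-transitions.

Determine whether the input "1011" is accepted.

Yes

Start in {q0}.
Read '1': {q0} → {q1}.
Read '0': {q1} → {q0}.
Read '1': {q0} → {q1}.
Read '1': {q1} → {q1, q2}.
The final set {q1, q2} contains the accepting state q1.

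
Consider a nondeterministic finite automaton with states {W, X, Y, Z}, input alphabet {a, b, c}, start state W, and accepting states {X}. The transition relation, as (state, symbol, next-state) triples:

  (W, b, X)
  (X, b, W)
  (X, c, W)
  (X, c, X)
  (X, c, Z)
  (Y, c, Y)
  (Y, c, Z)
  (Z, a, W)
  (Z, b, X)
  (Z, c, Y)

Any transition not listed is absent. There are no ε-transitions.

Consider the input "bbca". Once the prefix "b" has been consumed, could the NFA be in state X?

Yes

Start in {W}.
Read 'b': {W} → {X}.
State X is in {X}.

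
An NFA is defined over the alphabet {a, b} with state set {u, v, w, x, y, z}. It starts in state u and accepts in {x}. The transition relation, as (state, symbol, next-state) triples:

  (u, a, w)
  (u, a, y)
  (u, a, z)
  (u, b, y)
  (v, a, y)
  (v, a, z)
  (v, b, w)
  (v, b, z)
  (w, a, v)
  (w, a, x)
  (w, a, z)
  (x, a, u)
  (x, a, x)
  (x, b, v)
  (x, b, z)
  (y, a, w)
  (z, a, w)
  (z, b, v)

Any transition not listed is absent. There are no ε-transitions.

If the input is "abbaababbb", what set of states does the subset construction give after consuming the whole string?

{v, w, z}

Start in {u}.
Read 'a': {u} → {w, y, z}.
Read 'b': {w, y, z} → {v}.
Read 'b': {v} → {w, z}.
Read 'a': {w, z} → {v, w, x, z}.
Read 'a': {v, w, x, z} → {u, v, w, x, y, z}.
Read 'b': {u, v, w, x, y, z} → {v, w, y, z}.
Read 'a': {v, w, y, z} → {v, w, x, y, z}.
Read 'b': {v, w, x, y, z} → {v, w, z}.
Read 'b': {v, w, z} → {v, w, z}.
Read 'b': {v, w, z} → {v, w, z}.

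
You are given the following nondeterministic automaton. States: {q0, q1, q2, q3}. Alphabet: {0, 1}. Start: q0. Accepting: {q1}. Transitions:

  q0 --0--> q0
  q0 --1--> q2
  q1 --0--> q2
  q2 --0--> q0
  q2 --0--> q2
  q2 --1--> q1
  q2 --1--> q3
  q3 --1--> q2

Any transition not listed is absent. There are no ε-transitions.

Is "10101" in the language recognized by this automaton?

Yes

Start in {q0}.
Read '1': q0→{q2}; now {q2}.
Read '0': q2→{q0, q2}; now {q0, q2}.
Read '1': q0→{q2}, q2→{q1, q3}; now {q1, q2, q3}.
Read '0': q1→{q2}, q2→{q0, q2}, q3→∅; now {q0, q2}.
Read '1': q0→{q2}, q2→{q1, q3}; now {q1, q2, q3}.
The final set {q1, q2, q3} contains the accepting state q1.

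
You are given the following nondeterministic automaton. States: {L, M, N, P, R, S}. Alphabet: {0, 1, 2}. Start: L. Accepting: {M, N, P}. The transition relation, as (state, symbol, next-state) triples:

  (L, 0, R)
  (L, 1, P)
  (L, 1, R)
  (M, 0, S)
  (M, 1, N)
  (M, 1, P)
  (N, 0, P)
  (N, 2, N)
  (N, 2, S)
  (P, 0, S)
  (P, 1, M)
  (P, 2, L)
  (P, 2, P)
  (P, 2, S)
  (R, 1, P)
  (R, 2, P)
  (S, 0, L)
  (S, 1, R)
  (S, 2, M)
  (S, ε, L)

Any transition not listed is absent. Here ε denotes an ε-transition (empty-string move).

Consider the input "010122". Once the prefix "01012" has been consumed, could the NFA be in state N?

Start in {L}.
Read '0': L→{R}; now {R}.
Read '1': R→{P}; now {P}.
Read '0': P→{S}; union {S}; ε-closure = {L, S}.
Read '1': L→{P, R}, S→{R}; now {P, R}.
Read '2': P→{L, P, S}, R→{P}; now {L, P, S}.
State N is not in {L, P, S}.

No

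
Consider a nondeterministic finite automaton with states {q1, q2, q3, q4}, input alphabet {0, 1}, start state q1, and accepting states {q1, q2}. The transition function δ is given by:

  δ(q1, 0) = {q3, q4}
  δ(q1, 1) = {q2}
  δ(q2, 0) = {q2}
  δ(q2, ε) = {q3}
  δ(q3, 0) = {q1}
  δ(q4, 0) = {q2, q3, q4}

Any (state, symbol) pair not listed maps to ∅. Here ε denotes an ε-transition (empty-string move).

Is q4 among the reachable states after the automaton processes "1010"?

No

Start in {q1}.
Read '1': {q1} → {q2, q3}.
Read '0': {q2, q3} → {q1, q2, q3}.
Read '1': {q1, q2, q3} → {q2, q3}.
Read '0': {q2, q3} → {q1, q2, q3}.
State q4 is not in {q1, q2, q3}.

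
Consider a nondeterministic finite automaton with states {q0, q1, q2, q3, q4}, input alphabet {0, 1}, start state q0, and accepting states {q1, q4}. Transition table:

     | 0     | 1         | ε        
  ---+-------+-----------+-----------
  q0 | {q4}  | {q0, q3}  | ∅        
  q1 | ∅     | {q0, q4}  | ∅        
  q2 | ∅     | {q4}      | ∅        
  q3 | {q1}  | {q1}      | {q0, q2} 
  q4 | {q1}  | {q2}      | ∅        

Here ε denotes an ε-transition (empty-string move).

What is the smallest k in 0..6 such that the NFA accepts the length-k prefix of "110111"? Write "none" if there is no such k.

2

Start in {q0}.
Read '1': q0→{q0, q3}; union {q0, q3}; ε-closure = {q0, q2, q3}.
Read '1': q0→{q0, q3}, q2→{q4}, q3→{q1}; union {q0, q1, q3, q4}; ε-closure = {q0, q1, q2, q3, q4}.
None of the earlier sets intersect F, but {q0, q1, q2, q3, q4} does.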